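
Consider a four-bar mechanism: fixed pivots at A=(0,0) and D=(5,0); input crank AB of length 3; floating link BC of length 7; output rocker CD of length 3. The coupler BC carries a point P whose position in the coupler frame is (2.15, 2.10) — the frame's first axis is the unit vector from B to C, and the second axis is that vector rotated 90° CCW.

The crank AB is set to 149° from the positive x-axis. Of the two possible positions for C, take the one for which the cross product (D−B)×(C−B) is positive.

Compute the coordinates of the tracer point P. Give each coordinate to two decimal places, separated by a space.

A=(0,0), D=(5.00,0)
B = A + 3.00·(cos149°, sin149°) = (-2.5715, 1.5451)
|BD| = 7.7275
circle(B,7.00) ∩ circle(D,3.00): a=6.4519, h=2.7153
  candidates: C₊=(4.2930,2.9155) cross=20.982; C₋=(3.2072,-2.4054) cross=-20.982
  mode + wants cross > 0 → take C=(4.2930,2.9155) (cross=20.982)
ex = (C−B)/|BC| = (0.9806,0.1958); ey = (-0.1958,0.9806)
P = B + 2.15·ex + 2.10·ey = (-0.8742,4.0254)

-0.87 4.03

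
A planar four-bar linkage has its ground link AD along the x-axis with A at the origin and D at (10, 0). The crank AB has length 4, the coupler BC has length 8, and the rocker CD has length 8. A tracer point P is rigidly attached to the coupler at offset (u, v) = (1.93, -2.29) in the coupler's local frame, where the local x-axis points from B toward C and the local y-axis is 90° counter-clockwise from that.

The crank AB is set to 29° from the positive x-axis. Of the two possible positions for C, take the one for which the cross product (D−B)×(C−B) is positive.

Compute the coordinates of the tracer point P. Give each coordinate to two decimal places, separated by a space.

6.49 1.86

A=(0,0), D=(10.00,0)
B = A + 4.00·(cos29°, sin29°) = (3.4985, 1.9392)
|BD| = 6.7846
circle(B,8.00) ∩ circle(D,8.00): a=3.3923, h=7.2452
  candidates: C₊=(8.8201,7.9125) cross=49.155; C₋=(4.6783,-5.9733) cross=-49.155
  mode + wants cross > 0 → take C=(8.8201,7.9125) (cross=49.155)
ex = (C−B)/|BC| = (0.6652,0.7467); ey = (-0.7467,0.6652)
P = B + 1.93·ex + -2.29·ey = (6.4922,1.8570)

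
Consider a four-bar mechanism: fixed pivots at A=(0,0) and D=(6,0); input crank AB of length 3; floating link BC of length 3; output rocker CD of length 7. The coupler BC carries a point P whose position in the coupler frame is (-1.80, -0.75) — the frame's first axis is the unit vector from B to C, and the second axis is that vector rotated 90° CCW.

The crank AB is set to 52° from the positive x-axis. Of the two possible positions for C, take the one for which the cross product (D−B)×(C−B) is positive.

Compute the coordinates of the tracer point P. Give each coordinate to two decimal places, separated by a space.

A=(0,0), D=(6.00,0)
B = A + 3.00·(cos52°, sin52°) = (1.8470, 2.3640)
|BD| = 4.7787
circle(B,3.00) ∩ circle(D,7.00): a=-1.7959, h=2.4031
  candidates: C₊=(1.4751,5.3409) cross=11.484; C₋=(-0.9025,1.1640) cross=-11.484
  mode + wants cross > 0 → take C=(1.4751,5.3409) (cross=11.484)
ex = (C−B)/|BC| = (-0.1240,0.9923); ey = (-0.9923,-0.1240)
P = B + -1.80·ex + -0.75·ey = (2.8143,0.6709)

2.81 0.67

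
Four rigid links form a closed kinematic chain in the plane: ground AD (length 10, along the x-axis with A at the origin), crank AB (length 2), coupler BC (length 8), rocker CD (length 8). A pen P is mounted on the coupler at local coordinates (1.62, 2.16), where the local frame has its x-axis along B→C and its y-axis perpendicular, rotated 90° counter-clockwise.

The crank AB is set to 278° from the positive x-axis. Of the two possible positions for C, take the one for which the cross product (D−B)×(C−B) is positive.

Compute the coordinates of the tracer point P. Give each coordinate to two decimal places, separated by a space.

-0.92 0.44

A=(0,0), D=(10.00,0)
B = A + 2.00·(cos278°, sin278°) = (0.2783, -1.9805)
|BD| = 9.9213
circle(B,8.00) ∩ circle(D,8.00): a=4.9607, h=6.2763
  candidates: C₊=(3.8863,5.1597) cross=62.269; C₋=(6.3921,-7.1402) cross=-62.269
  mode + wants cross > 0 → take C=(3.8863,5.1597) (cross=62.269)
ex = (C−B)/|BC| = (0.4510,0.8925); ey = (-0.8925,0.4510)
P = B + 1.62·ex + 2.16·ey = (-0.9189,0.4395)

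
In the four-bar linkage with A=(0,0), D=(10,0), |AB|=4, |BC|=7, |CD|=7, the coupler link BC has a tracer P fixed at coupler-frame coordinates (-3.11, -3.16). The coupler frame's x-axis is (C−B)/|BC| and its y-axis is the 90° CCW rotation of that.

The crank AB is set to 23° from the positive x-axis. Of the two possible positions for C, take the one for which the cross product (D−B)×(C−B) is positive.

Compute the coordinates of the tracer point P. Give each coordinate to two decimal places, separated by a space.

3.98 -2.86

A=(0,0), D=(10.00,0)
B = A + 4.00·(cos23°, sin23°) = (3.6820, 1.5629)
|BD| = 6.5084
circle(B,7.00) ∩ circle(D,7.00): a=3.2542, h=6.1976
  candidates: C₊=(8.3293,6.7977) cross=40.337; C₋=(5.3527,-5.2348) cross=-40.337
  mode + wants cross > 0 → take C=(8.3293,6.7977) (cross=40.337)
ex = (C−B)/|BC| = (0.6639,0.7478); ey = (-0.7478,0.6639)
P = B + -3.11·ex + -3.16·ey = (3.9804,-2.8607)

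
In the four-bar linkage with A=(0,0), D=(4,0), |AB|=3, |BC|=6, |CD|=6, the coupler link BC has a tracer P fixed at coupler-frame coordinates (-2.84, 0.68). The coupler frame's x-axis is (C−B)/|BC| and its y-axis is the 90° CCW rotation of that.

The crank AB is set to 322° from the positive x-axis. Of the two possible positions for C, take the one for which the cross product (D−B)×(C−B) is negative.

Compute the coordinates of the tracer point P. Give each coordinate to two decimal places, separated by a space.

0.23 0.15

A=(0,0), D=(4.00,0)
B = A + 3.00·(cos322°, sin322°) = (2.3640, -1.8470)
|BD| = 2.4673
circle(B,6.00) ∩ circle(D,6.00): a=1.2337, h=5.8718
  candidates: C₊=(-1.2135,2.9698) cross=14.488; C₋=(7.5775,-4.8168) cross=-14.488
  mode - wants cross < 0 → take C=(7.5775,-4.8168) (cross=-14.488)
ex = (C−B)/|BC| = (0.8689,-0.4950); ey = (0.4950,0.8689)
P = B + -2.84·ex + 0.68·ey = (0.2329,0.1496)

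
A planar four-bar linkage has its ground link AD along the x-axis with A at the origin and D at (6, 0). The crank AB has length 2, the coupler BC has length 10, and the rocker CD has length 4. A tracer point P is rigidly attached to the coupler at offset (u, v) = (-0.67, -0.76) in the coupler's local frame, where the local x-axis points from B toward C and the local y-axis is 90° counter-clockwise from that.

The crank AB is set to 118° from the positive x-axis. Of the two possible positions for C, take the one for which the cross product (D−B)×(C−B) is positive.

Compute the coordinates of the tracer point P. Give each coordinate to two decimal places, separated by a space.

-1.54 0.95

A=(0,0), D=(6.00,0)
B = A + 2.00·(cos118°, sin118°) = (-0.9389, 1.7659)
|BD| = 7.1601
circle(B,10.00) ∩ circle(D,4.00): a=9.4459, h=3.2826
  candidates: C₊=(9.0247,2.6174) cross=23.504; C₋=(7.4056,-3.7449) cross=-23.504
  mode + wants cross > 0 → take C=(9.0247,2.6174) (cross=23.504)
ex = (C−B)/|BC| = (0.9964,0.0852); ey = (-0.0852,0.9964)
P = B + -0.67·ex + -0.76·ey = (-1.5418,0.9516)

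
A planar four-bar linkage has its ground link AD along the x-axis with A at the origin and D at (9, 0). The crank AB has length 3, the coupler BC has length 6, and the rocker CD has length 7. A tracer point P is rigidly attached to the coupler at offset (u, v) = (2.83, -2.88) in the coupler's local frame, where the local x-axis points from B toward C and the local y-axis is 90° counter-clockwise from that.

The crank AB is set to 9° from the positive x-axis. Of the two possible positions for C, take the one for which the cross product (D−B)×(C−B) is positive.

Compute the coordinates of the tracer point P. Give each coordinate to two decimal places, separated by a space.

6.73 1.92

A=(0,0), D=(9.00,0)
B = A + 3.00·(cos9°, sin9°) = (2.9631, 0.4693)
|BD| = 6.0551
circle(B,6.00) ∩ circle(D,7.00): a=1.9541, h=5.6729
  candidates: C₊=(5.3510,5.9737) cross=34.350; C₋=(4.4716,-5.3380) cross=-34.350
  mode + wants cross > 0 → take C=(5.3510,5.9737) (cross=34.350)
ex = (C−B)/|BC| = (0.3980,0.9174); ey = (-0.9174,0.3980)
P = B + 2.83·ex + -2.88·ey = (6.7314,1.9193)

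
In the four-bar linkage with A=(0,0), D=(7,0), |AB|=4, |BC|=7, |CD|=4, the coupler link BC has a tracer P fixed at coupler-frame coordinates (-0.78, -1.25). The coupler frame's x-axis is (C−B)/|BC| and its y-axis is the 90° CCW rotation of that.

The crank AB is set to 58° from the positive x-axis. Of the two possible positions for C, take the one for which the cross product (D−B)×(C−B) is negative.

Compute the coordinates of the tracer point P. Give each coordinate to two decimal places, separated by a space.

0.68 3.69

A=(0,0), D=(7.00,0)
B = A + 4.00·(cos58°, sin58°) = (2.1197, 3.3922)
|BD| = 5.9434
circle(B,7.00) ∩ circle(D,4.00): a=5.7479, h=3.9952
  candidates: C₊=(9.1197,3.3922) cross=23.745; C₋=(4.5592,-3.1690) cross=-23.745
  mode - wants cross < 0 → take C=(4.5592,-3.1690) (cross=-23.745)
ex = (C−B)/|BC| = (0.3485,-0.9373); ey = (0.9373,0.3485)
P = B + -0.78·ex + -1.25·ey = (0.6762,3.6877)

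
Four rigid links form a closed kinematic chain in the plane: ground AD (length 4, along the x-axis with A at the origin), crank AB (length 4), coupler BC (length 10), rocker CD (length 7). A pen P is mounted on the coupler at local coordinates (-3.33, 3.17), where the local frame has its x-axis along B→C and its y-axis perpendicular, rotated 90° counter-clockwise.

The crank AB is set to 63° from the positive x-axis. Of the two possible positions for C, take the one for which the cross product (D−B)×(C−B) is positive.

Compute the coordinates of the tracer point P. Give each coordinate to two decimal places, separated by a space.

A=(0,0), D=(4.00,0)
B = A + 4.00·(cos63°, sin63°) = (1.8160, 3.5640)
|BD| = 4.1800
circle(B,10.00) ∩ circle(D,7.00): a=8.1905, h=5.7372
  candidates: C₊=(10.9873,-0.4218) cross=23.982; C₋=(1.2037,-6.4172) cross=-23.982
  mode + wants cross > 0 → take C=(10.9873,-0.4218) (cross=23.982)
ex = (C−B)/|BC| = (0.9171,-0.3986); ey = (0.3986,0.9171)
P = B + -3.33·ex + 3.17·ey = (0.0254,7.7986)

0.03 7.80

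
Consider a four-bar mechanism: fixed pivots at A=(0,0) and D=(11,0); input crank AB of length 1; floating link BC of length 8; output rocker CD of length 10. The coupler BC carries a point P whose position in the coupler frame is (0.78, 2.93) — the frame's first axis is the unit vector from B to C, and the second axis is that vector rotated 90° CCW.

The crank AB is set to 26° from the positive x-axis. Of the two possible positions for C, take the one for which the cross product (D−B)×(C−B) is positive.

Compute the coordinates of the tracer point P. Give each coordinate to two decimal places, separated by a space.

A=(0,0), D=(11.00,0)
B = A + 1.00·(cos26°, sin26°) = (0.8988, 0.4384)
|BD| = 10.1107
circle(B,8.00) ∩ circle(D,10.00): a=3.2751, h=7.2989
  candidates: C₊=(4.4872,7.5884) cross=73.797; C₋=(3.8543,-6.9957) cross=-73.797
  mode + wants cross > 0 → take C=(4.4872,7.5884) (cross=73.797)
ex = (C−B)/|BC| = (0.4486,0.8938); ey = (-0.8938,0.4486)
P = B + 0.78·ex + 2.93·ey = (-1.3700,2.4498)

-1.37 2.45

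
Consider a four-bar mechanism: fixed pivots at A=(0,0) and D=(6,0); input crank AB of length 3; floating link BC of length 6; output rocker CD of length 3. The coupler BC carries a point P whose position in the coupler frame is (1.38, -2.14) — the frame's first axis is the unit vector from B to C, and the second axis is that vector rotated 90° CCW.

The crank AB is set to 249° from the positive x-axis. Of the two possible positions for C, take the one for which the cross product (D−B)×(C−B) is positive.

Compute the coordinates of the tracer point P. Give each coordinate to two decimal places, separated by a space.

A=(0,0), D=(6.00,0)
B = A + 3.00·(cos249°, sin249°) = (-1.0751, -2.8007)
|BD| = 7.6093
circle(B,6.00) ∩ circle(D,3.00): a=5.5788, h=2.2084
  candidates: C₊=(3.2992,1.3060) cross=16.804; C₋=(4.9249,-2.8007) cross=-16.804
  mode + wants cross > 0 → take C=(3.2992,1.3060) (cross=16.804)
ex = (C−B)/|BC| = (0.7291,0.6845); ey = (-0.6845,0.7291)
P = B + 1.38·ex + -2.14·ey = (1.3957,-3.4164)

1.40 -3.42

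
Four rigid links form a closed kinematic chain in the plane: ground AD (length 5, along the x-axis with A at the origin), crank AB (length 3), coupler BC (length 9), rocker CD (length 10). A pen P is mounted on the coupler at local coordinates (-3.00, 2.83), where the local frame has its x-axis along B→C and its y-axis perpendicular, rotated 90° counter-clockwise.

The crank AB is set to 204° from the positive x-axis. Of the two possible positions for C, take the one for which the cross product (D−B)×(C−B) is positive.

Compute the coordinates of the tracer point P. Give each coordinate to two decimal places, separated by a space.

A=(0,0), D=(5.00,0)
B = A + 3.00·(cos204°, sin204°) = (-2.7406, -1.2202)
|BD| = 7.8362
circle(B,9.00) ∩ circle(D,10.00): a=2.7058, h=8.5836
  candidates: C₊=(-1.4044,7.6800) cross=67.263; C₋=(1.2687,-9.2778) cross=-67.263
  mode + wants cross > 0 → take C=(-1.4044,7.6800) (cross=67.263)
ex = (C−B)/|BC| = (0.1485,0.9889); ey = (-0.9889,0.1485)
P = B + -3.00·ex + 2.83·ey = (-5.9847,-3.7668)

-5.98 -3.77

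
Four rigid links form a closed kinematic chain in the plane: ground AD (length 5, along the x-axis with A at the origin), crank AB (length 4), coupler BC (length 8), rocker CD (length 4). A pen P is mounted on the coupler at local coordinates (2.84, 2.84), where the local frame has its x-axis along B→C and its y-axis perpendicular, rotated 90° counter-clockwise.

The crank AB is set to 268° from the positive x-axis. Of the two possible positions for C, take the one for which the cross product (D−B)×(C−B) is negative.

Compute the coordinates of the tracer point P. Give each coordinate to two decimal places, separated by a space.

2.27 -0.79

A=(0,0), D=(5.00,0)
B = A + 4.00·(cos268°, sin268°) = (-0.1396, -3.9976)
|BD| = 6.5112
circle(B,8.00) ∩ circle(D,4.00): a=6.9416, h=3.9768
  candidates: C₊=(2.8981,3.4033) cross=25.894; C₋=(7.7812,-2.8748) cross=-25.894
  mode - wants cross < 0 → take C=(7.7812,-2.8748) (cross=-25.894)
ex = (C−B)/|BC| = (0.9901,0.1403); ey = (-0.1403,0.9901)
P = B + 2.84·ex + 2.84·ey = (2.2737,-0.7871)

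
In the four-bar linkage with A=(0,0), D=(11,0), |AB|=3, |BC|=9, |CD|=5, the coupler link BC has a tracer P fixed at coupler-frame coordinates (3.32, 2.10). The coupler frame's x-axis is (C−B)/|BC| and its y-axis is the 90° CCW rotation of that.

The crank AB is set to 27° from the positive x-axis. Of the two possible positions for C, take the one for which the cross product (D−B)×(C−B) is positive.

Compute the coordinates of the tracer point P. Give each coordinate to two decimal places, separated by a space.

4.86 4.62

A=(0,0), D=(11.00,0)
B = A + 3.00·(cos27°, sin27°) = (2.6730, 1.3620)
|BD| = 8.4376
circle(B,9.00) ∩ circle(D,5.00): a=7.5373, h=4.9183
  candidates: C₊=(10.9054,4.9991) cross=41.499; C₋=(9.3176,-4.7084) cross=-41.499
  mode + wants cross > 0 → take C=(10.9054,4.9991) (cross=41.499)
ex = (C−B)/|BC| = (0.9147,0.4041); ey = (-0.4041,0.9147)
P = B + 3.32·ex + 2.10·ey = (4.8612,4.6245)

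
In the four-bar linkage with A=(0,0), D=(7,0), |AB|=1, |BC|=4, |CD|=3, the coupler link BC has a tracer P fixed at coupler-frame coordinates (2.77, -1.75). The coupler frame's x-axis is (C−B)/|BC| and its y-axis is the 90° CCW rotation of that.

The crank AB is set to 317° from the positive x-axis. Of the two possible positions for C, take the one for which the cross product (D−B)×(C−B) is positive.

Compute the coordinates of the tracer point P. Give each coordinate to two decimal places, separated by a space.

A=(0,0), D=(7.00,0)
B = A + 1.00·(cos317°, sin317°) = (0.7314, -0.6820)
|BD| = 6.3056
circle(B,4.00) ∩ circle(D,3.00): a=3.7079, h=1.5005
  candidates: C₊=(4.2552,1.2108) cross=9.462; C₋=(4.5798,-1.7727) cross=-9.462
  mode + wants cross > 0 → take C=(4.2552,1.2108) (cross=9.462)
ex = (C−B)/|BC| = (0.8810,0.4732); ey = (-0.4732,0.8810)
P = B + 2.77·ex + -1.75·ey = (3.9997,-0.9129)

4.00 -0.91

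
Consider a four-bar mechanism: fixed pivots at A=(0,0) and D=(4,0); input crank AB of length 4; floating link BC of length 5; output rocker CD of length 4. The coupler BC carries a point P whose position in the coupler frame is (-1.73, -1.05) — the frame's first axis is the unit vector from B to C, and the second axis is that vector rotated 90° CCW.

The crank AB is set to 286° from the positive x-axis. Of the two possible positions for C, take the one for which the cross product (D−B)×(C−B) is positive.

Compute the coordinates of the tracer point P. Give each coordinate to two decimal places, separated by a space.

A=(0,0), D=(4.00,0)
B = A + 4.00·(cos286°, sin286°) = (1.1025, -3.8450)
|BD| = 4.8145
circle(B,5.00) ∩ circle(D,4.00): a=3.3419, h=3.7191
  candidates: C₊=(0.1436,1.0621) cross=17.906; C₋=(6.0840,-3.4143) cross=-17.906
  mode + wants cross > 0 → take C=(0.1436,1.0621) (cross=17.906)
ex = (C−B)/|BC| = (-0.1918,0.9814); ey = (-0.9814,-0.1918)
P = B + -1.73·ex + -1.05·ey = (2.4649,-5.3415)

2.46 -5.34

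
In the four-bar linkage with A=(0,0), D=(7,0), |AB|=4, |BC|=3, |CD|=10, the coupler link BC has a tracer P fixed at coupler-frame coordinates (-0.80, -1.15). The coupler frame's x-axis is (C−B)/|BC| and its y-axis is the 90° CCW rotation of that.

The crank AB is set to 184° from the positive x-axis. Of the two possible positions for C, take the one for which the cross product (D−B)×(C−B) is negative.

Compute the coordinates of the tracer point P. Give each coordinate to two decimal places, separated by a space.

A=(0,0), D=(7.00,0)
B = A + 4.00·(cos184°, sin184°) = (-3.9903, -0.2790)
|BD| = 10.9938
circle(B,3.00) ∩ circle(D,10.00): a=1.3582, h=2.6749
  candidates: C₊=(-2.7004,2.4295) cross=29.408; C₋=(-2.5646,-2.9186) cross=-29.408
  mode - wants cross < 0 → take C=(-2.5646,-2.9186) (cross=-29.408)
ex = (C−B)/|BC| = (0.4752,-0.8799); ey = (0.8799,0.4752)
P = B + -0.80·ex + -1.15·ey = (-5.3823,-0.1216)

-5.38 -0.12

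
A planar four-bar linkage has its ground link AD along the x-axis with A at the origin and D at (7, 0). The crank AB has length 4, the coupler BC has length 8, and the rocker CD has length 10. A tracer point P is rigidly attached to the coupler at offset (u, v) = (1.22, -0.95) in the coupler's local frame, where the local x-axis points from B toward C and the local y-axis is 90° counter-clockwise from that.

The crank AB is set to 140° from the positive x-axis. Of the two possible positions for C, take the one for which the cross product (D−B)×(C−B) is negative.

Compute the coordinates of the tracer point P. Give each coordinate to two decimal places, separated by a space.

-3.76 1.19

A=(0,0), D=(7.00,0)
B = A + 4.00·(cos140°, sin140°) = (-3.0642, 2.5712)
|BD| = 10.3874
circle(B,8.00) ∩ circle(D,10.00): a=3.4608, h=7.2127
  candidates: C₊=(2.0743,8.7027) cross=74.921; C₋=(-1.4963,-5.2737) cross=-74.921
  mode - wants cross < 0 → take C=(-1.4963,-5.2737) (cross=-74.921)
ex = (C−B)/|BC| = (0.1960,-0.9806); ey = (0.9806,0.1960)
P = B + 1.22·ex + -0.95·ey = (-3.7567,1.1886)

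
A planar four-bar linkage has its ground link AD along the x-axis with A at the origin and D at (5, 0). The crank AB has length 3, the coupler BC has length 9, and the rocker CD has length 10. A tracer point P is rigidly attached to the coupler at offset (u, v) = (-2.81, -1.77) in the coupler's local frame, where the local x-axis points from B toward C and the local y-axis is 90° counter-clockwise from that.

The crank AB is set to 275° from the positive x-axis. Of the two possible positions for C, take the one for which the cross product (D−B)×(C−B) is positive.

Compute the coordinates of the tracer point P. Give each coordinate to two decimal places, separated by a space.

3.06 -4.78

A=(0,0), D=(5.00,0)
B = A + 3.00·(cos275°, sin275°) = (0.2615, -2.9886)
|BD| = 5.6023
circle(B,9.00) ∩ circle(D,10.00): a=1.1054, h=8.9319
  candidates: C₊=(-3.5684,5.1559) cross=50.039; C₋=(5.9612,-9.9537) cross=-50.039
  mode + wants cross > 0 → take C=(-3.5684,5.1559) (cross=50.039)
ex = (C−B)/|BC| = (-0.4255,0.9049); ey = (-0.9049,-0.4255)
P = B + -2.81·ex + -1.77·ey = (3.0590,-4.7783)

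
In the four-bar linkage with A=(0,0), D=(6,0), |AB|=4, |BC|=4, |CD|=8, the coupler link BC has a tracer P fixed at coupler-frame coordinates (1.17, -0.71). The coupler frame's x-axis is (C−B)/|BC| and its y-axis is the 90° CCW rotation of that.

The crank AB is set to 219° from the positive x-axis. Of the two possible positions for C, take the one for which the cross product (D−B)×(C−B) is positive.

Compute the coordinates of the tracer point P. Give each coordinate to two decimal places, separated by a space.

A=(0,0), D=(6.00,0)
B = A + 4.00·(cos219°, sin219°) = (-3.1086, -2.5173)
|BD| = 9.4500
circle(B,4.00) ∩ circle(D,8.00): a=2.1853, h=3.3503
  candidates: C₊=(-1.8946,1.2941) cross=31.660; C₋=(-0.1098,-5.1644) cross=-31.660
  mode + wants cross > 0 → take C=(-1.8946,1.2941) (cross=31.660)
ex = (C−B)/|BC| = (0.3035,0.9528); ey = (-0.9528,0.3035)
P = B + 1.17·ex + -0.71·ey = (-2.0770,-1.6179)

-2.08 -1.62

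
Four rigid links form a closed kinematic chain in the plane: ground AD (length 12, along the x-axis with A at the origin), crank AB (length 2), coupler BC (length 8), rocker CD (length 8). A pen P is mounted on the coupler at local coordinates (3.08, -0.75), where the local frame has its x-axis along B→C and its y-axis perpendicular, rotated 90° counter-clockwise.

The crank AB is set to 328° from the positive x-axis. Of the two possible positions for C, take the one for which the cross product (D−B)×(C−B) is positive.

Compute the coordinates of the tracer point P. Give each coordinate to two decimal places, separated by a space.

A=(0,0), D=(12.00,0)
B = A + 2.00·(cos328°, sin328°) = (1.6961, -1.0598)
|BD| = 10.3583
circle(B,8.00) ∩ circle(D,8.00): a=5.1791, h=6.0973
  candidates: C₊=(6.2242,5.5353) cross=63.157; C₋=(7.4719,-6.5952) cross=-63.157
  mode + wants cross > 0 → take C=(6.2242,5.5353) (cross=63.157)
ex = (C−B)/|BC| = (0.5660,0.8244); ey = (-0.8244,0.5660)
P = B + 3.08·ex + -0.75·ey = (4.0577,1.0548)

4.06 1.05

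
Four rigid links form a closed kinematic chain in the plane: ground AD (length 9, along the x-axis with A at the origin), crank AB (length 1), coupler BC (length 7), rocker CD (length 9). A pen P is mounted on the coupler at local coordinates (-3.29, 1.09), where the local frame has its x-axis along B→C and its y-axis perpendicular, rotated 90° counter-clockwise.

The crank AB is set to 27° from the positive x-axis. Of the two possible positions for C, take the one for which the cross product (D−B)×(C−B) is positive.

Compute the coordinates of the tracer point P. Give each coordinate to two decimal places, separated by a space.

-1.29 -2.24

A=(0,0), D=(9.00,0)
B = A + 1.00·(cos27°, sin27°) = (0.8910, 0.4540)
|BD| = 8.1217
circle(B,7.00) ∩ circle(D,9.00): a=2.0908, h=6.6805
  candidates: C₊=(3.3520,7.0071) cross=54.257; C₋=(2.6051,-6.3329) cross=-54.257
  mode + wants cross > 0 → take C=(3.3520,7.0071) (cross=54.257)
ex = (C−B)/|BC| = (0.3516,0.9362); ey = (-0.9362,0.3516)
P = B + -3.29·ex + 1.09·ey = (-1.2861,-2.2428)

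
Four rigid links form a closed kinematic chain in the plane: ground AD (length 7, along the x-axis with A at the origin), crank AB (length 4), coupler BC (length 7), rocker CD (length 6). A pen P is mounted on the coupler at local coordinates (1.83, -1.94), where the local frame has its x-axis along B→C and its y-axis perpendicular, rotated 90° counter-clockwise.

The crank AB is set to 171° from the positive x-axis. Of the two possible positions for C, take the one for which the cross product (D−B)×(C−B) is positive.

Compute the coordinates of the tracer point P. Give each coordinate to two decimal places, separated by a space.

-1.45 -0.29

A=(0,0), D=(7.00,0)
B = A + 4.00·(cos171°, sin171°) = (-3.9508, 0.6257)
|BD| = 10.9686
circle(B,7.00) ∩ circle(D,6.00): a=6.0769, h=3.4744
  candidates: C₊=(2.3145,3.7478) cross=38.109; C₋=(1.9181,-3.1896) cross=-38.109
  mode + wants cross > 0 → take C=(2.3145,3.7478) (cross=38.109)
ex = (C−B)/|BC| = (0.8950,0.4460); ey = (-0.4460,0.8950)
P = B + 1.83·ex + -1.94·ey = (-1.4476,-0.2944)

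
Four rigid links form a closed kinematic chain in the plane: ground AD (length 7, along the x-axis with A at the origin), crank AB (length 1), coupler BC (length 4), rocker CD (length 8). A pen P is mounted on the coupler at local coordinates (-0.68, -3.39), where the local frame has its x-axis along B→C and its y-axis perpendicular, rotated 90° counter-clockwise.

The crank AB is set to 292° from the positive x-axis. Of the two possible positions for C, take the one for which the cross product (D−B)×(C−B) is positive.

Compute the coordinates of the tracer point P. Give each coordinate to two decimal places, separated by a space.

A=(0,0), D=(7.00,0)
B = A + 1.00·(cos292°, sin292°) = (0.3746, -0.9272)
|BD| = 6.6900
circle(B,4.00) ∩ circle(D,8.00): a=-0.2425, h=3.9926
  candidates: C₊=(-0.4189,2.9933) cross=26.711; C₋=(0.6878,-4.9149) cross=-26.711
  mode + wants cross > 0 → take C=(-0.4189,2.9933) (cross=26.711)
ex = (C−B)/|BC| = (-0.1984,0.9801); ey = (-0.9801,-0.1984)
P = B + -0.68·ex + -3.39·ey = (3.8321,-0.9212)

3.83 -0.92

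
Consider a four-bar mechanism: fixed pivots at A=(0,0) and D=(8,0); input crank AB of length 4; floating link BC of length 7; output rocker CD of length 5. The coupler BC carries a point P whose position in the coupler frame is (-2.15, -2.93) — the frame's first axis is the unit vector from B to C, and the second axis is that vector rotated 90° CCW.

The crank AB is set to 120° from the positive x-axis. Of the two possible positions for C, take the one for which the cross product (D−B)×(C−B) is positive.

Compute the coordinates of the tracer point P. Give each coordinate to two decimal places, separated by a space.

A=(0,0), D=(8.00,0)
B = A + 4.00·(cos120°, sin120°) = (-2.0000, 3.4641)
|BD| = 10.5830
circle(B,7.00) ∩ circle(D,5.00): a=6.4254, h=2.7775
  candidates: C₊=(4.9806,3.9854) cross=29.394; C₋=(3.1623,-1.2636) cross=-29.394
  mode + wants cross > 0 → take C=(4.9806,3.9854) (cross=29.394)
ex = (C−B)/|BC| = (0.9972,0.0745); ey = (-0.0745,0.9972)
P = B + -2.15·ex + -2.93·ey = (-3.9259,0.3821)

-3.93 0.38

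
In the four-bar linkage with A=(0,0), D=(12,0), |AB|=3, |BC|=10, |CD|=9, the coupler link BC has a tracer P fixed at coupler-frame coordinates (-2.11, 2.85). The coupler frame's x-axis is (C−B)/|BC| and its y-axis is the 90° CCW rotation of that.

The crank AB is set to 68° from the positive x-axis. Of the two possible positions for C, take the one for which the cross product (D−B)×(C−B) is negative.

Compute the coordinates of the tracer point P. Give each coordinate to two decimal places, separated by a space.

A=(0,0), D=(12.00,0)
B = A + 3.00·(cos68°, sin68°) = (1.1238, 2.7816)
|BD| = 11.2262
circle(B,10.00) ∩ circle(D,9.00): a=6.4593, h=7.6339
  candidates: C₊=(9.2732,8.5770) cross=85.700; C₋=(5.4903,-6.2148) cross=-85.700
  mode - wants cross < 0 → take C=(5.4903,-6.2148) (cross=-85.700)
ex = (C−B)/|BC| = (0.4366,-0.8996); ey = (0.8996,0.4366)
P = B + -2.11·ex + 2.85·ey = (2.7665,5.9242)

2.77 5.92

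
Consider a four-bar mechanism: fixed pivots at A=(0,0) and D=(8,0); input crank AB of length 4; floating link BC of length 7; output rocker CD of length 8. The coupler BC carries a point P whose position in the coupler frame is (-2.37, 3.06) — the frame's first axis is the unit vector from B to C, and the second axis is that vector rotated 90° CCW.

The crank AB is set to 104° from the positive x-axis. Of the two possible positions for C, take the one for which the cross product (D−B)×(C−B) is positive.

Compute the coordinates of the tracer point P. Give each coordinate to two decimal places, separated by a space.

-4.56 5.31

A=(0,0), D=(8.00,0)
B = A + 4.00·(cos104°, sin104°) = (-0.9677, 3.8812)
|BD| = 9.7715
circle(B,7.00) ∩ circle(D,8.00): a=4.1182, h=5.6604
  candidates: C₊=(5.0600,7.4402) cross=55.311; C₋=(0.5635,-2.9493) cross=-55.311
  mode + wants cross > 0 → take C=(5.0600,7.4402) (cross=55.311)
ex = (C−B)/|BC| = (0.8611,0.5084); ey = (-0.5084,0.8611)
P = B + -2.37·ex + 3.06·ey = (-4.5643,5.3112)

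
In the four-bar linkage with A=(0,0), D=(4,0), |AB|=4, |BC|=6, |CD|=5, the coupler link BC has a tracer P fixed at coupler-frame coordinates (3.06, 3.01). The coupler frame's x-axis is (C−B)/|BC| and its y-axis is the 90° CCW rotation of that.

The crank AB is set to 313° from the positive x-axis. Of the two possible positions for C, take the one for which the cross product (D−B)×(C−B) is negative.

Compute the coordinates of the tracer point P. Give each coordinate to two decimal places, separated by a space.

A=(0,0), D=(4.00,0)
B = A + 4.00·(cos313°, sin313°) = (2.7280, -2.9254)
|BD| = 3.1900
circle(B,6.00) ∩ circle(D,5.00): a=3.3191, h=4.9983
  candidates: C₊=(-0.5323,2.1115) cross=15.945; C₋=(8.6353,-1.8746) cross=-15.945
  mode - wants cross < 0 → take C=(8.6353,-1.8746) (cross=-15.945)
ex = (C−B)/|BC| = (0.9845,0.1751); ey = (-0.1751,0.9845)
P = B + 3.06·ex + 3.01·ey = (5.2136,0.5740)

5.21 0.57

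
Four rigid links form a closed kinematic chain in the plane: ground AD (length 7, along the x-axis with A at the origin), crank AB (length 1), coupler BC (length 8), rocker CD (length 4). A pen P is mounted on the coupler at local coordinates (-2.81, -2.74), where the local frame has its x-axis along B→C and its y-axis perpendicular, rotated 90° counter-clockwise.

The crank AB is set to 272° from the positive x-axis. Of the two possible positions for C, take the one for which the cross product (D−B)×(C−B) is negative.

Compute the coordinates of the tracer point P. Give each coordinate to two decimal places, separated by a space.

-3.59 -2.50

A=(0,0), D=(7.00,0)
B = A + 1.00·(cos272°, sin272°) = (0.0349, -0.9994)
|BD| = 7.0364
circle(B,8.00) ∩ circle(D,4.00): a=6.9290, h=3.9986
  candidates: C₊=(6.3258,3.9428) cross=28.136; C₋=(7.4616,-3.9733) cross=-28.136
  mode - wants cross < 0 → take C=(7.4616,-3.9733) (cross=-28.136)
ex = (C−B)/|BC| = (0.9283,-0.3717); ey = (0.3717,0.9283)
P = B + -2.81·ex + -2.74·ey = (-3.5923,-2.4985)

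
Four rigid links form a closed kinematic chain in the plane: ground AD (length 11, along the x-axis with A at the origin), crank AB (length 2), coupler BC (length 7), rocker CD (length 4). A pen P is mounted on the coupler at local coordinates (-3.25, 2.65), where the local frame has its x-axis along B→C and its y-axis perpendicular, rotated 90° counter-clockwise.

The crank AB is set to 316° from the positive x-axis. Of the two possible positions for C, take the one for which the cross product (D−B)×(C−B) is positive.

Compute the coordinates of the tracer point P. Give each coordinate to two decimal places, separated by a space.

A=(0,0), D=(11.00,0)
B = A + 2.00·(cos316°, sin316°) = (1.4387, -1.3893)
|BD| = 9.6617
circle(B,7.00) ∩ circle(D,4.00): a=6.5386, h=2.4993
  candidates: C₊=(7.5500,2.0242) cross=24.147; C₋=(8.2687,-2.9224) cross=-24.147
  mode + wants cross > 0 → take C=(7.5500,2.0242) (cross=24.147)
ex = (C−B)/|BC| = (0.8730,0.4876); ey = (-0.4876,0.8730)
P = B + -3.25·ex + 2.65·ey = (-2.6910,-0.6606)

-2.69 -0.66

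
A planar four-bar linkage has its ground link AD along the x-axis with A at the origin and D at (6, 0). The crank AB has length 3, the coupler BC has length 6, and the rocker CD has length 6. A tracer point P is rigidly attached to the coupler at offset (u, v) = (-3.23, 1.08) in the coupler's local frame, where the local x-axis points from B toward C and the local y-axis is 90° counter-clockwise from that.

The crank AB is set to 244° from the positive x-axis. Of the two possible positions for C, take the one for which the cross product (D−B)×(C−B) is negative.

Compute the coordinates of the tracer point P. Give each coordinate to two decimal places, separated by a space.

A=(0,0), D=(6.00,0)
B = A + 3.00·(cos244°, sin244°) = (-1.3151, -2.6964)
|BD| = 7.7962
circle(B,6.00) ∩ circle(D,6.00): a=3.8981, h=4.5612
  candidates: C₊=(0.7649,2.9315) cross=35.560; C₋=(3.9200,-5.6279) cross=-35.560
  mode - wants cross < 0 → take C=(3.9200,-5.6279) (cross=-35.560)
ex = (C−B)/|BC| = (0.8725,-0.4886); ey = (0.4886,0.8725)
P = B + -3.23·ex + 1.08·ey = (-3.6057,-0.1759)

-3.61 -0.18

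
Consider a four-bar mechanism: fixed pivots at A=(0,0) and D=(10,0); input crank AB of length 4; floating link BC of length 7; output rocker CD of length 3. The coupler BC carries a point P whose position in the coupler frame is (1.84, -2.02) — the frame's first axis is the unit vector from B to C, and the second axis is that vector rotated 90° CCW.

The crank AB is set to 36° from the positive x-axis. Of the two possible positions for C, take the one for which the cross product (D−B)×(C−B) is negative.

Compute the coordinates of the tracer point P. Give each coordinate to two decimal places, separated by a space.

3.18 -0.38

A=(0,0), D=(10.00,0)
B = A + 4.00·(cos36°, sin36°) = (3.2361, 2.3511)
|BD| = 7.1609
circle(B,7.00) ∩ circle(D,3.00): a=6.3734, h=2.8948
  candidates: C₊=(10.2066,2.9929) cross=20.729; C₋=(8.3057,-2.4757) cross=-20.729
  mode - wants cross < 0 → take C=(8.3057,-2.4757) (cross=-20.729)
ex = (C−B)/|BC| = (0.7242,-0.6896); ey = (0.6896,0.7242)
P = B + 1.84·ex + -2.02·ey = (3.1758,-0.3806)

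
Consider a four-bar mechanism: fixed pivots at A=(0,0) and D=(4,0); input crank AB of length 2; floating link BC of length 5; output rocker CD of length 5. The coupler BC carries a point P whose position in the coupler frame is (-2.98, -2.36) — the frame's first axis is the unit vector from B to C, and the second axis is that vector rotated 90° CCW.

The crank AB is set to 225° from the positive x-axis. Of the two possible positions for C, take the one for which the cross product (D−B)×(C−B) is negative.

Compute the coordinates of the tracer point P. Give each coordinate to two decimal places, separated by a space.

-5.21 -1.22

A=(0,0), D=(4.00,0)
B = A + 2.00·(cos225°, sin225°) = (-1.4142, -1.4142)
|BD| = 5.5959
circle(B,5.00) ∩ circle(D,5.00): a=2.7979, h=4.1439
  candidates: C₊=(0.2456,3.3022) cross=23.188; C₋=(2.3401,-4.7164) cross=-23.188
  mode - wants cross < 0 → take C=(2.3401,-4.7164) (cross=-23.188)
ex = (C−B)/|BC| = (0.7509,-0.6604); ey = (0.6604,0.7509)
P = B + -2.98·ex + -2.36·ey = (-5.2105,-1.2181)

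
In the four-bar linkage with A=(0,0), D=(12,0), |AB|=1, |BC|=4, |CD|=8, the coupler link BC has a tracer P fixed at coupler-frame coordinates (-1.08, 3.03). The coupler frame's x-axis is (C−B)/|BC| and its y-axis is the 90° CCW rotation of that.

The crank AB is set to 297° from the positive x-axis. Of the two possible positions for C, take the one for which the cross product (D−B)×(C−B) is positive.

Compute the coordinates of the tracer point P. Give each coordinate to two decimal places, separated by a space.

A=(0,0), D=(12.00,0)
B = A + 1.00·(cos297°, sin297°) = (0.4540, -0.8910)
|BD| = 11.5803
circle(B,4.00) ∩ circle(D,8.00): a=3.7177, h=1.4761
  candidates: C₊=(4.0471,0.8667) cross=17.093; C₋=(4.2742,-2.0767) cross=-17.093
  mode + wants cross > 0 → take C=(4.0471,0.8667) (cross=17.093)
ex = (C−B)/|BC| = (0.8983,0.4394); ey = (-0.4394,0.8983)
P = B + -1.08·ex + 3.03·ey = (-1.8476,1.3562)

-1.85 1.36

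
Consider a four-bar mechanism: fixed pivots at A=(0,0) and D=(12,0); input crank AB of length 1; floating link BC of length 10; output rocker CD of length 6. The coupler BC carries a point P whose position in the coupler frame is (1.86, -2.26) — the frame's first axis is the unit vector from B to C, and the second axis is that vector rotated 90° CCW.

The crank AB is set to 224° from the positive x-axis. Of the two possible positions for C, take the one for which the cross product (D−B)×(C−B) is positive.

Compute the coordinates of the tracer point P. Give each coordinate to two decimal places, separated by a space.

2.03 -1.70

A=(0,0), D=(12.00,0)
B = A + 1.00·(cos224°, sin224°) = (-0.7193, -0.6947)
|BD| = 12.7383
circle(B,10.00) ∩ circle(D,6.00): a=8.8813, h=4.5960
  candidates: C₊=(7.8981,4.3788) cross=58.545; C₋=(8.3993,-4.7995) cross=-58.545
  mode + wants cross > 0 → take C=(7.8981,4.3788) (cross=58.545)
ex = (C−B)/|BC| = (0.8617,0.5073); ey = (-0.5073,0.8617)
P = B + 1.86·ex + -2.26·ey = (2.0301,-1.6985)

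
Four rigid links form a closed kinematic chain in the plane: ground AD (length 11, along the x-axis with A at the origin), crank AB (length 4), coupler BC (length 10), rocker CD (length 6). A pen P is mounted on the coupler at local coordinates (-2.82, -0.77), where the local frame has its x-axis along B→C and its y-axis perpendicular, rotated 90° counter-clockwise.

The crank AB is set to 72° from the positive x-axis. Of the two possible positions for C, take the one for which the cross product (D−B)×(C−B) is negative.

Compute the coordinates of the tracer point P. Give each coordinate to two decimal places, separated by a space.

-1.00 5.68

A=(0,0), D=(11.00,0)
B = A + 4.00·(cos72°, sin72°) = (1.2361, 3.8042)
|BD| = 10.4789
circle(B,10.00) ∩ circle(D,6.00): a=8.2932, h=5.5877
  candidates: C₊=(10.9920,6.0000) cross=58.553; C₋=(6.9349,-4.4130) cross=-58.553
  mode - wants cross < 0 → take C=(6.9349,-4.4130) (cross=-58.553)
ex = (C−B)/|BC| = (0.5699,-0.8217); ey = (0.8217,0.5699)
P = B + -2.82·ex + -0.77·ey = (-1.0037,5.6827)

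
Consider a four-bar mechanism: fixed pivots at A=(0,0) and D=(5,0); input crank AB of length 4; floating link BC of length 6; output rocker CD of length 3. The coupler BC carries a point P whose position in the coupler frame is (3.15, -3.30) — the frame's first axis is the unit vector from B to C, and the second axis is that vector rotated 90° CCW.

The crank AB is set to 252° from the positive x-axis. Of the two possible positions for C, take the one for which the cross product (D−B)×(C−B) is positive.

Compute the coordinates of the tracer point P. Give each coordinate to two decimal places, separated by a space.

3.27 -3.12

A=(0,0), D=(5.00,0)
B = A + 4.00·(cos252°, sin252°) = (-1.2361, -3.8042)
|BD| = 7.3048
circle(B,6.00) ∩ circle(D,3.00): a=5.5005, h=2.3967
  candidates: C₊=(2.2115,1.1064) cross=17.508; C₋=(4.7078,-2.9857) cross=-17.508
  mode + wants cross > 0 → take C=(2.2115,1.1064) (cross=17.508)
ex = (C−B)/|BC| = (0.5746,0.8184); ey = (-0.8184,0.5746)
P = B + 3.15·ex + -3.30·ey = (3.2747,-3.1223)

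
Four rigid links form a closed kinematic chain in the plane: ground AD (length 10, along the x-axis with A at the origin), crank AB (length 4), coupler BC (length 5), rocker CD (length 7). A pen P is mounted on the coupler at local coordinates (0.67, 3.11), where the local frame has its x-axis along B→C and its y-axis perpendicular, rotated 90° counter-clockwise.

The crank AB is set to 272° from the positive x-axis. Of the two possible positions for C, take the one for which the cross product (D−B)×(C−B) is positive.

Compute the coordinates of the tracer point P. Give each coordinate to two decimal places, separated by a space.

-2.03 -1.67

A=(0,0), D=(10.00,0)
B = A + 4.00·(cos272°, sin272°) = (0.1396, -3.9976)
|BD| = 10.6399
circle(B,5.00) ∩ circle(D,7.00): a=4.1921, h=2.7251
  candidates: C₊=(3.0008,0.1029) cross=28.995; C₋=(5.0484,-4.9479) cross=-28.995
  mode + wants cross > 0 → take C=(3.0008,0.1029) (cross=28.995)
ex = (C−B)/|BC| = (0.5722,0.8201); ey = (-0.8201,0.5722)
P = B + 0.67·ex + 3.11·ey = (-2.0275,-1.6685)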